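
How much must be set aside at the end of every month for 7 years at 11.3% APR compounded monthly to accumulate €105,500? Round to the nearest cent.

i = 0.113/12 = 0.00941667 per month; n = 7·12 = 84.
PMT = 105500 / ( [(1+0.00941667)^84 − 1] / 0.00941667 ) = 105500 / 127.163142 = 829.6429

€829.64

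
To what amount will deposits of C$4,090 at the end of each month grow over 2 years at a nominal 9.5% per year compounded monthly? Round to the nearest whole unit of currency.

C$107,638

i = 0.095/12 = 0.00791667 per month; n = 2·12 = 24.
FV = PMT · [(1+i)^n − 1] / i = 4090 · 26.317295 = 107,637.7360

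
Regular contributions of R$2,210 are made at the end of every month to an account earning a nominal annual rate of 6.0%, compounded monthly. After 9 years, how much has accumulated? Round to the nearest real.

R$315,455

i = 0.06/12 = 0.005 per month; n = 9·12 = 108.
Accumulation factor s(108|0.005) = 142.739900; FV = 2210 × 142.739900 = 315,455.1785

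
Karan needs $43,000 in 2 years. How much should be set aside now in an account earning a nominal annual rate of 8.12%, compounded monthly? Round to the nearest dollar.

$36,574

i = 0.0812/12 = 0.00676667 per month; n = 2·12 = 24.
PV = 43,000 / (1 + 0.00676667)^24 = 43,000 / 1.175687 = 36,574.3474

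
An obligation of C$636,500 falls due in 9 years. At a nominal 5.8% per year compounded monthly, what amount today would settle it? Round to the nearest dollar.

With 12 periods per year: i = 0.00483333, n = 108.
PV = 636,500 / (1 + 0.00483333)^108 = 636,500 / 1.683277 = 378,131.4429

C$378,131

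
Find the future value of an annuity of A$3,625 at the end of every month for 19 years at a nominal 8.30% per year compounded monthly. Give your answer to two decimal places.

Periodic rate i = 0.083/12 = 0.00691667; n = 19 × 12 = 228 periods.
FV = 3625 × [(1+0.00691667)^228 − 1] / 0.00691667 = 3625 × 551.451537 = 1,999,011.8214

A$1,999,011.82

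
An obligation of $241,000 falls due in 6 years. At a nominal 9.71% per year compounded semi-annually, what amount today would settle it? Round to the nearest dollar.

$136,442

i = 0.0971/2 = 0.04855 per half-year; n = 6·2 = 12.
Discount factor = (1+0.04855)^(−12) = 0.566148; PV = 241,000 × 0.566148 = 136,441.7583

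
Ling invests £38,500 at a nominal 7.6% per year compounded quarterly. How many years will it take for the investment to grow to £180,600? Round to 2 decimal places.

20.53 years

Periodic rate i = 0.076/4 = 0.019.
n = ln(180600/38500) / ln(1+0.019) = ln(4.69091) / 0.018822 = 82.1191 quarters
= 82.1191/4 years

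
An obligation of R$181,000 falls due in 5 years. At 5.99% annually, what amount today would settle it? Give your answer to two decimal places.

R$135,317.55

PV = FV·(1+i)^(−n) = 181,000 × 0.747611 = 135,317.5463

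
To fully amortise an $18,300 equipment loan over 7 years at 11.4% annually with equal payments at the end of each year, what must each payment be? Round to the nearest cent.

PMT = 18300 / ( [1 − (1+0.114)^(−7)] / 0.114 ) = 18300 / 4.651915 = 3,933.8641

$3,933.86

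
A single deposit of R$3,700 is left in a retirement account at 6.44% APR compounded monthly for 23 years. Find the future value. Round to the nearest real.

Periodic rate i = 0.0644/12 = 0.00536667; n = 23 × 12 = 276 periods.
FV = 3,700 × (1 + 0.00536667)^276 = 16,209.0938

R$16,209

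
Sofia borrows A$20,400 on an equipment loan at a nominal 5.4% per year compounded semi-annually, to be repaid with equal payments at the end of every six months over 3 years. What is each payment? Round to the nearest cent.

Periodic rate i = 0.054/2 = 0.027; n = 3 × 2 = 6 periods.
PMT = 20400 / ( [1 − (1+0.027)^(−6)] / 0.027 ) = 20400 / 5.471472 = 3,728.4303

A$3,728.43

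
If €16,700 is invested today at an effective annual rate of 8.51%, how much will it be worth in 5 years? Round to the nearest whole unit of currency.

€25,123

FV = 16,700 × (1 + 0.0851)^5 = 25,122.6408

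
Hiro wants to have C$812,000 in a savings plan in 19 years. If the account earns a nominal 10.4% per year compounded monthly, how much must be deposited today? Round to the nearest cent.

Periodic rate i = 0.104/12 = 0.00866667; n = 19 × 12 = 228 periods.
Discount factor = (1+0.00866667)^(−228) = 0.139808; PV = 812,000 × 0.139808 = 113,523.9529

C$113,523.95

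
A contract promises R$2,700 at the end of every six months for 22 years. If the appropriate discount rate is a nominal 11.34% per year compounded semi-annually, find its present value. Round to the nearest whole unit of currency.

i = 0.1134/2 = 0.0567 per half-year; n = 22·2 = 44.
PV = PMT · [1 − (1+i)^(−n)] / i = 2700 · 16.078776 = 43,412.6960

R$43,413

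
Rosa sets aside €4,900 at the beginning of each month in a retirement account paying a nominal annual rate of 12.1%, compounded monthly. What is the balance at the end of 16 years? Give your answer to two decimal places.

Periodic rate i = 0.121/12 = 0.0100833; n = 16 × 12 = 192 periods.
FV = PMT · [(1+i)^n − 1] / i × (1+i) = 4900 · 587.427409 = 2,878,394.3032
(Beginning-of-period payments → annuity-due factor ×(1+i).)

€2,878,394.30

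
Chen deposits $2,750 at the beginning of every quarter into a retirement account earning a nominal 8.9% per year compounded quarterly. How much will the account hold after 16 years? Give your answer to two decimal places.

$390,327.09

i = 0.089/4 = 0.02225 per quarter; n = 16·4 = 64.
Accumulation factor s(64|0.02225) × (1+i) = 141.937124; FV = 2750 × 141.937124 = 390,327.0913
(annuity-due: payments at period start, so ×(1+i).)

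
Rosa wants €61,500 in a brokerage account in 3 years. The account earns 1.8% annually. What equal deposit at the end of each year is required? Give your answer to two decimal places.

FV-annuity factor = 3.054324; PMT = 61500 / 3.054324 = 20,135.3884

€20,135.39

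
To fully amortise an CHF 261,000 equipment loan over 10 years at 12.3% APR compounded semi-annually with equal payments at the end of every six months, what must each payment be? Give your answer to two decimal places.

Periodic rate i = 0.123/2 = 0.0615; n = 10 × 2 = 20 periods.
Annuity-PV factor = 11.331547; PMT = 261000 / 11.331547 = 23,033.0414

CHF 23,033.04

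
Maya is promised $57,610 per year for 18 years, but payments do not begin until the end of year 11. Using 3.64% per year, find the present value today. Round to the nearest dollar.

Value one period before first payment (t=10): 57610 × [1 − (1+0.0364)^(−18)] / 0.0364 = 57610 × 13.037908 = 751,113.8813
PV₀ = 751,113.8813 / (1+0.0364)^10 = 751,113.8813 / 1.429796 = 525,329.4464

$525,329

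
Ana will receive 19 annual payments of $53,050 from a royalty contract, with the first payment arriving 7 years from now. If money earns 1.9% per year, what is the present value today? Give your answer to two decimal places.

Value one period before first payment (t=6): 53050 × [1 − (1+0.019)^(−19)] / 0.019 = 53050 × 15.824030 = 839,464.7707
Discount back 6 years: 839,464.7707 × (1+0.019)^(−6) = 839,464.7707 × 0.893213 = 749,820.6057

$749,820.61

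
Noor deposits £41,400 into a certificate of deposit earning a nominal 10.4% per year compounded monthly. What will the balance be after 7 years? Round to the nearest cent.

£85,468.20

i = 0.104/12 = 0.00866667 per month; n = 7·12 = 84.
FV = 41,400 × (1 + 0.00866667)^84 = 85,468.1954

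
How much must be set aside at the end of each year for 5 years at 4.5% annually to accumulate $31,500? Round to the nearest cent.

$5,757.94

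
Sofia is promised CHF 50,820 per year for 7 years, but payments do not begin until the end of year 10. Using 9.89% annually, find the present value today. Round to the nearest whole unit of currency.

PV at t=9 (ordinary 7-year annuity): 50820 × a(7|0.0989) = 50820 × 4.886101 = 248,311.6397
Discount back 9 years: 248,311.6397 × (1+0.0989)^(−9) = 248,311.6397 × 0.427934 = 106,260.9067

CHF 106,261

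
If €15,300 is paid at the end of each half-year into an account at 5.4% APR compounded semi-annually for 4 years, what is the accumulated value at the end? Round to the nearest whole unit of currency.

€134,613

Periodic rate i = 0.054/2 = 0.027; n = 4 × 2 = 8 periods.
FV = PMT · [(1+i)^n − 1] / i = 15300 · 8.798232 = 134,612.9492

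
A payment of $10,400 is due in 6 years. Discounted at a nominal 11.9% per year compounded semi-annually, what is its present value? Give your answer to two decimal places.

Periodic rate i = 0.119/2 = 0.0595; n = 6 × 2 = 12 periods.
Discount factor = (1+0.0595)^(−12) = 0.499791; PV = 10,400 × 0.499791 = 5,197.8268

$5,197.83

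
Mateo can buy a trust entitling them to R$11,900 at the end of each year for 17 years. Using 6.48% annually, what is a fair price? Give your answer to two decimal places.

R$120,485.89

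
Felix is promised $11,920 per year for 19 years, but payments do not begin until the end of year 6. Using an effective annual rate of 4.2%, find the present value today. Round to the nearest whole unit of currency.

PV at t=5 (ordinary 19-year annuity): 11920 × a(19|0.042) = 11920 × 12.913600 = 153,930.1145
Discount back 5 years: 153,930.1145 × (1+0.042)^(−5) = 153,930.1145 × 0.814069 = 125,309.7887

$125,310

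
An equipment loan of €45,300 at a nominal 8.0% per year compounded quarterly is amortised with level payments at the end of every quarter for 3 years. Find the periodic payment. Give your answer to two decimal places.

i = 0.08/4 = 0.02 per quarter; n = 3·4 = 12.
Annuity-PV factor = 10.575341; PMT = 45300 / 10.575341 = 4,283.5497

€4,283.55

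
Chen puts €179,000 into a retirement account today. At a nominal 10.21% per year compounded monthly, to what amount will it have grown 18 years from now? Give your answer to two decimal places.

Periodic rate i = 0.1021/12 = 0.00850833; n = 18 × 12 = 216 periods.
FV = 179,000 × (1 + 0.00850833)^216 = 1,115,894.4554

€1,115,894.46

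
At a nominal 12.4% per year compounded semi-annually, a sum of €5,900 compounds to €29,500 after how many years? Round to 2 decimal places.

Periodic rate i = 0.124/2 = 0.062.
n = ln(29500/5900) / ln(1+0.062) = ln(5.00000) / 0.060154 = 26.7553 half-years
= 26.7553/2 years

13.38 years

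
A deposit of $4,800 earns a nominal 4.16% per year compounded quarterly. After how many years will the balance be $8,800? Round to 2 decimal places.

Periodic rate i = 0.0416/4 = 0.0104.
(1+i)^n = 8800/4800 = 1.83333, so n = ln 1.83333 / ln 1.0104 = 58.5848 quarters
= 58.5848/4 years

14.65 years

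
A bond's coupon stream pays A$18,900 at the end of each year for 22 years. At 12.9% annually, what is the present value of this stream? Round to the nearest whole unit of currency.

PV = PMT · [1 − (1+i)^(−n)] / i = 18900 · 7.214729 = 136,358.3711

A$136,358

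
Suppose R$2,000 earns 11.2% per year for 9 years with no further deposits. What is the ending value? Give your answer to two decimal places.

R$5,199.64

2,000 × (1+0.112)^9 = 2,000 × 2.599819 = 5,199.6377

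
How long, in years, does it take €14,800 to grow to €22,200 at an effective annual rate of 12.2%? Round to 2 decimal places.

3.52 years

n = ln(22200/14800) / ln(1+0.122) = ln(1.50000) / 0.115113 = 3.5223 years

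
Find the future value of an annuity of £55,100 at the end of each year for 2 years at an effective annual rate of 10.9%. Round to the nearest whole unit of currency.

£116,206

FV = 55100 × [(1+0.109)^2 − 1] / 0.109 = 55100 × 2.109000 = 116,205.9000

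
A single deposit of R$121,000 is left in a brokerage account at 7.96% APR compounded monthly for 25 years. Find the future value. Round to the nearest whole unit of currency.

R$879,382

i = 0.0796/12 = 0.00663333 per month; n = 25·12 = 300.
FV = 121,000 × (1 + 0.00663333)^300 = 879,382.0298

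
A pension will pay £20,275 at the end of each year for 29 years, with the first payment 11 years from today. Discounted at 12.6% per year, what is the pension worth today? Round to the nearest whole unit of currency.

Value one period before first payment (t=10): 20275 × [1 − (1+0.126)^(−29)] / 0.126 = 20275 × 7.682401 = 155,760.6849
PV₀ = 155,760.6849 / (1+0.126)^10 = 155,760.6849 / 3.276302 = 47,541.6163

£47,542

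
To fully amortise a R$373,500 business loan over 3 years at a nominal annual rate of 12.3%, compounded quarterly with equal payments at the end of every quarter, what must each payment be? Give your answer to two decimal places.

Periodic rate i = 0.123/4 = 0.03075; n = 3 × 4 = 12 periods.
Annuity-PV factor = 9.909586; PMT = 373500 / 9.909586 = 37,690.7769

R$37,690.78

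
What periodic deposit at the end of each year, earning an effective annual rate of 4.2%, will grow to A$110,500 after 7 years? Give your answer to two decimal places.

A$13,905.67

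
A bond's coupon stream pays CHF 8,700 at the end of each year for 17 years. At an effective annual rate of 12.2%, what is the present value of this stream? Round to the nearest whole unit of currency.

CHF 61,236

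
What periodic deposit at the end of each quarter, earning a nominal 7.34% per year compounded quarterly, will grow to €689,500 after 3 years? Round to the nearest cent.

€51,887.64

i = 0.0734/4 = 0.01835 per quarter; n = 3·4 = 12.
PMT = 689500 / ( [(1+0.01835)^12 − 1] / 0.01835 ) = 689500 / 13.288329 = 51,887.6367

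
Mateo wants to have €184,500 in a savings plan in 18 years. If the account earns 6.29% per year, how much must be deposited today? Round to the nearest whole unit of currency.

Discount factor = (1+0.0629)^(−18) = 0.333531; PV = 184,500 × 0.333531 = 61,536.5357

€61,537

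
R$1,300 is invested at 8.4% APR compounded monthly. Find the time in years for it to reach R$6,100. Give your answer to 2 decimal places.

18.47 years

Periodic rate i = 0.084/12 = 0.007.
(1+i)^n = 6100/1300 = 4.69231, so n = ln 4.69231 / ln 1.007 = 221.6184 months
= 221.6184/12 years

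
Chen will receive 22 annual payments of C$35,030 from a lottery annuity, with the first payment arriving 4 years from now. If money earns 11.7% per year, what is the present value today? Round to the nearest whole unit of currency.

C$195,997

PV at t=3 (ordinary 22-year annuity): 35030 × a(22|0.117) = 35030 × 7.797728 = 273,154.4196
PV₀ = 273,154.4196 / (1+0.117)^3 = 273,154.4196 / 1.393669 = 195,996.6788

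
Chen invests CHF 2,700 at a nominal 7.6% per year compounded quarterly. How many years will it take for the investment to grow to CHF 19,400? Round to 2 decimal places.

Periodic rate i = 0.076/4 = 0.019.
n = ln(19400/2700) / ln(1+0.019) = ln(7.18519) / 0.018822 = 104.7735 quarters
= 104.7735/4 years

26.19 years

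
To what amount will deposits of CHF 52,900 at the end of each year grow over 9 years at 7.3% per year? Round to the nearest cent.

FV = PMT · [(1+i)^n − 1] / i = 52900 · 12.128410 = 641,592.8894

CHF 641,592.89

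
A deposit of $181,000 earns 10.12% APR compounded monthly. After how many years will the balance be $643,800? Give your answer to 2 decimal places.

12.59 years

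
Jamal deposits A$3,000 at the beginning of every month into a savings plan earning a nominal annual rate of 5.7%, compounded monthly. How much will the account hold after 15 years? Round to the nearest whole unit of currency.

With 12 periods per year: i = 0.00475, n = 180.
FV = PMT · [(1+i)^n − 1] / i × (1+i) = 3000 · 284.845462 = 854,536.3857
(Beginning-of-period payments → annuity-due factor ×(1+i).)

A$854,536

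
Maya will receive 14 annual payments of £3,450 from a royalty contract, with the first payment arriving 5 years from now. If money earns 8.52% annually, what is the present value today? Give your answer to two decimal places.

PV at t=4 (ordinary 14-year annuity): 3450 × a(14|0.0852) = 3450 × 8.000947 = 27,603.2667
Discount back 4 years: 27,603.2667 × (1+0.0852)^(−4) = 27,603.2667 × 0.721042 = 19,903.1282

£19,903.13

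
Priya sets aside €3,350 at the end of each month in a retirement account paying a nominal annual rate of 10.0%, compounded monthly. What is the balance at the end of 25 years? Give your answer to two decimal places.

€4,444,891.90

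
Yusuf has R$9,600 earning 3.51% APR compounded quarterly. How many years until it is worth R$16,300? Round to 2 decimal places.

15.15 years

Periodic rate i = 0.0351/4 = 0.008775.
(1+i)^n = 16300/9600 = 1.69792, so n = ln 1.69792 / ln 1.00877 = 60.5950 quarters
= 60.5950/4 years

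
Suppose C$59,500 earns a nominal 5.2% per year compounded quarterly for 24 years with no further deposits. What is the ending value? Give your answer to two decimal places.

Periodic rate i = 0.052/4 = 0.013; n = 24 × 4 = 96 periods.
FV = 59,500 × (1 + 0.013)^96 = 205,600.2888

C$205,600.29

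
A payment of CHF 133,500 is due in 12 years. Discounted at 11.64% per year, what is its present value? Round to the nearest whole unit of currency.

CHF 35,616

Discount factor = (1+0.1164)^(−12) = 0.266785; PV = 133,500 × 0.266785 = 35,615.8515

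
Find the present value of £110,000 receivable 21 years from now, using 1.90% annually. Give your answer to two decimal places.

Discount factor = (1+0.019)^(−21) = 0.673507; PV = 110,000 × 0.673507 = 74,085.7738

£74,085.77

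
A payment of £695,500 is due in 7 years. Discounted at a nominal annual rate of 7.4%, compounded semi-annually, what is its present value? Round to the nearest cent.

With 2 periods per year: i = 0.037, n = 14.
PV = 695,500 / (1 + 0.037)^14 = 695,500 / 1.663040 = 418,210.1268

£418,210.13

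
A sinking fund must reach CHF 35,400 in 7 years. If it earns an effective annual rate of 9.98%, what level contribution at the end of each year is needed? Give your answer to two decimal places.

CHF 3,733.65

PMT = 35400 / ( [(1+0.0998)^7 − 1] / 0.0998 ) = 35400 / 9.481345 = 3,733.6474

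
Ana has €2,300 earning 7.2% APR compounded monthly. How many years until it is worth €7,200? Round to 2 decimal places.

15.90 years

Periodic rate i = 0.072/12 = 0.006.
(1+i)^n = 7200/2300 = 3.13043, so n = ln 3.13043 / ln 1.006 = 190.7653 months
= 190.7653/12 years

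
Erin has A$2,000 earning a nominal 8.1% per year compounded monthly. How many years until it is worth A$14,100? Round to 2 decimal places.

24.19 years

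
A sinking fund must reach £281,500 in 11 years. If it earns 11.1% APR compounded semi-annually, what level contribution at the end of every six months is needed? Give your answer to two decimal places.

Periodic rate i = 0.111/2 = 0.0555; n = 11 × 2 = 22 periods.
FV-annuity factor = 41.109309; PMT = 281500 / 41.109309 = 6,847.5975

£6,847.60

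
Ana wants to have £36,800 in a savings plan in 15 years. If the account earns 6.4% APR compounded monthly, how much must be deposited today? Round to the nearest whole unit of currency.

£14,126

With 12 periods per year: i = 0.00533333, n = 180.
PV = 36,800 / (1 + 0.00533333)^180 = 36,800 / 2.605043 = 14,126.4479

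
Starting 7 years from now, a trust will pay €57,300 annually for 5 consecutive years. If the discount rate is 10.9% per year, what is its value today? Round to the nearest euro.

Value one period before first payment (t=6): 57300 × [1 − (1+0.109)^(−5)] / 0.109 = 57300 × 3.705213 = 212,308.7105
PV₀ = 212,308.7105 / (1+0.109)^6 = 212,308.7105 / 1.860327 = 114,124.4075

€114,124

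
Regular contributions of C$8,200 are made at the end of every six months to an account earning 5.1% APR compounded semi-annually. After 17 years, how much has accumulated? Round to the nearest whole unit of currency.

C$435,415

With 2 periods per year: i = 0.0255, n = 34.
FV = PMT · [(1+i)^n − 1] / i = 8200 · 53.099345 = 435,414.6261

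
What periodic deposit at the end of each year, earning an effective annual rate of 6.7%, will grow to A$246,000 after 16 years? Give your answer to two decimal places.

A$9,043.73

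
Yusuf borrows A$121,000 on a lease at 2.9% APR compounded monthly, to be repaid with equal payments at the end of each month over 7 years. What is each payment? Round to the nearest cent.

With 12 periods per year: i = 0.00241667, n = 84.
Annuity-PV factor = 75.940068; PMT = 121000 / 75.940068 = 1,593.3618

A$1,593.36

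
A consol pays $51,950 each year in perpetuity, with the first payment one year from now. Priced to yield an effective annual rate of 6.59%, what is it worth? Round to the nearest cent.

$788,315.63

PV = PMT / i = 51950 / 0.0659 = 788,315.6297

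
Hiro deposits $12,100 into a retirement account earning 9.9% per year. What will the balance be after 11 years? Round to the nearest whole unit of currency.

$34,179

FV = 12,100 × (1 + 0.099)^11 = 34,179.0500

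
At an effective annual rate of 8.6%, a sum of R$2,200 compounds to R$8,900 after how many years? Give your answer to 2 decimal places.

n = ln(8900/2200) / ln(1+0.086) = ln(4.04545) / 0.082501 = 16.9403 years

16.94 years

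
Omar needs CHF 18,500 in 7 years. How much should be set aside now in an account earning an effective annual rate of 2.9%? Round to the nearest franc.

PV = 18,500 / (1 + 0.029)^7 = 18,500 / 1.221540 = 15,144.8196

CHF 15,145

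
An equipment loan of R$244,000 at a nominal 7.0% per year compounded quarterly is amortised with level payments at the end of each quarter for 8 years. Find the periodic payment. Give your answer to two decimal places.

R$10,023.06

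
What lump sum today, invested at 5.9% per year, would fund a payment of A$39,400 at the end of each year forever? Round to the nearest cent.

A$667,796.61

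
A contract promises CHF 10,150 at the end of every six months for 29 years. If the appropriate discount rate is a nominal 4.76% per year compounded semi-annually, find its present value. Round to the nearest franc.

Periodic rate i = 0.0476/2 = 0.0238; n = 29 × 2 = 58 periods.
Annuity factor a(58|0.0238) = 31.278253; PV = 10150 × 31.278253 = 317,474.2714

CHF 317,474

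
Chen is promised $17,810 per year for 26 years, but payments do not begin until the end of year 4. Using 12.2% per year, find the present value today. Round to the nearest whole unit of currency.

$98,171

PV at t=3 (ordinary 26-year annuity): 17810 × a(26|0.122) = 17810 × 7.785736 = 138,663.9651
Discount back 3 years: 138,663.9651 × (1+0.122)^(−3) = 138,663.9651 × 0.707981 = 98,171.4134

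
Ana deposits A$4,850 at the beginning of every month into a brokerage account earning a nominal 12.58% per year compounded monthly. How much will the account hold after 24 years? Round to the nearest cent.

A$8,955,052.63

With 12 periods per year: i = 0.0104833, n = 288.
FV = PMT · [(1+i)^n − 1] / i × (1+i) = 4850 · 1846.402604 = 8,955,052.6302
(annuity-due: payments at period start, so ×(1+i).)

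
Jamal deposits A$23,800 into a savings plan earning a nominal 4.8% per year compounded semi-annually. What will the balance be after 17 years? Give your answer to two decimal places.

A$53,305.92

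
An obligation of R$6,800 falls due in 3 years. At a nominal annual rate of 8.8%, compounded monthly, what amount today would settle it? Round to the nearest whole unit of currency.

With 12 periods per year: i = 0.00733333, n = 36.
Discount factor = (1+0.00733333)^(−36) = 0.768714; PV = 6,800 × 0.768714 = 5,227.2530

R$5,227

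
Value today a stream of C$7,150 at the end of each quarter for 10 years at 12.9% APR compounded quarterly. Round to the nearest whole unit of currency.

i = 0.129/4 = 0.03225 per quarter; n = 10·4 = 40.
PV = 7150 × [1 − (1+0.03225)^(−40)] / 0.03225 = 7150 × 22.296619 = 159,420.8290

C$159,421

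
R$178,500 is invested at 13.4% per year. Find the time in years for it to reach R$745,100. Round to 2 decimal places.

11.36 years

(1+i)^n = 745100/178500 = 4.17423, so n = ln 4.17423 / ln 1.134 = 11.3632 years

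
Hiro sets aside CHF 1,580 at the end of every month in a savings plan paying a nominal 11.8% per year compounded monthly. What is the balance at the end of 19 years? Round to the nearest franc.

CHF 1,335,173

With 12 periods per year: i = 0.00983333, n = 228.
FV = PMT · [(1+i)^n − 1] / i = 1580 · 845.046379 = 1,335,173.2796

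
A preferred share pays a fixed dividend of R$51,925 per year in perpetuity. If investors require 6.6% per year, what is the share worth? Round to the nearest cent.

R$786,742.42

PV = C/r = 51925/0.066 = 786,742.4242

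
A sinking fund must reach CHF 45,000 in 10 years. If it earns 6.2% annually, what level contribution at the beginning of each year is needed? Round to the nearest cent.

CHF 3,184.67

PMT = 45000 / ( [(1+0.062)^10 − 1] / 0.062 × (1+i) ) = 45000 / 14.130177 = 3,184.6734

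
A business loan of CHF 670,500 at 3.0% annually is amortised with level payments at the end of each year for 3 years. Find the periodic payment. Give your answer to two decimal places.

Annuity-PV factor = 2.828611; PMT = 670500 / 2.828611 = 237,042.1086

CHF 237,042.11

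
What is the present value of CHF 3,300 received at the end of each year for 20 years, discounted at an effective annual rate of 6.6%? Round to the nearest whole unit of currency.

CHF 36,074

PV = PMT · [1 − (1+i)^(−n)] / i = 3300 · 10.931520 = 36,074.0154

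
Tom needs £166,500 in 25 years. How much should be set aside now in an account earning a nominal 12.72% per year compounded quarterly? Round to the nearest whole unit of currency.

£7,275

Periodic rate i = 0.1272/4 = 0.0318; n = 25 × 4 = 100 periods.
PV = 166,500 / (1 + 0.0318)^100 = 166,500 / 22.885076 = 7,275.4839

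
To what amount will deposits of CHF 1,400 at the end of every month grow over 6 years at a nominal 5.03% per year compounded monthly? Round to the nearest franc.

CHF 117,379

With 12 periods per year: i = 0.00419167, n = 72.
Accumulation factor s(72|0.00419167) = 83.842077; FV = 1400 × 83.842077 = 117,378.9076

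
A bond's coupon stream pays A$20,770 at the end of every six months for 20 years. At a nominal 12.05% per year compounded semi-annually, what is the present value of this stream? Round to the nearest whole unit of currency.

With 2 periods per year: i = 0.06025, n = 40.
Annuity factor a(40|0.06025) = 14.999014; PV = 20770 × 14.999014 = 311,529.5171

A$311,530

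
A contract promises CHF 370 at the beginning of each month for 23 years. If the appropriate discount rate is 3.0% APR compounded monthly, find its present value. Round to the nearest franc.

i = 0.03/12 = 0.0025 per month; n = 23·12 = 276.
PV = 370 × [1 − (1+0.0025)^(−276)] / 0.0025 × (1+i) = 370 × 199.694734 = 73,887.0516
Payments are at the start of each period, so multiply by (1+i).

CHF 73,887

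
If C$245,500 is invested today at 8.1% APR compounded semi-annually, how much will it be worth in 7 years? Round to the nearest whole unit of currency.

C$427,997

Periodic rate i = 0.081/2 = 0.0405; n = 7 × 2 = 14 periods.
245,500 × (1+0.0405)^14 = 245,500 × 1.743368 = 427,996.9559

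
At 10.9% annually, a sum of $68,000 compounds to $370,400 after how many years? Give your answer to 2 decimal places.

16.38 years

(1+i)^n = 370400/68000 = 5.44706, so n = ln 5.44706 / ln 1.109 = 16.3841 years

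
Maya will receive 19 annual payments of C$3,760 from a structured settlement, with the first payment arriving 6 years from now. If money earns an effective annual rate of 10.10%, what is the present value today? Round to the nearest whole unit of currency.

Value one period before first payment (t=5): 3760 × [1 − (1+0.101)^(−19)] / 0.101 = 3760 × 8.309809 = 31,244.8825
Discount back 5 years: 31,244.8825 × (1+0.101)^(−5) = 31,244.8825 × 0.618107 = 19,312.6691

C$19,313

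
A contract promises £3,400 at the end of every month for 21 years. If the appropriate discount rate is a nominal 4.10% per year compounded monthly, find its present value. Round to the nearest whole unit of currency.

i = 0.041/12 = 0.00341667 per month; n = 21·12 = 252.
Annuity factor a(252|0.00341667) = 168.772691; PV = 3400 × 168.772691 = 573,827.1509

£573,827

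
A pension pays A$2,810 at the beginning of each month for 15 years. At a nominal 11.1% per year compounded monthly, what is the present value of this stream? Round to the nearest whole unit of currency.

A$248,143

With 12 periods per year: i = 0.00925, n = 180.
Annuity factor a(180|0.00925) × (1+i) = 88.307283; PV = 2810 × 88.307283 = 248,143.4642
(annuity-due: payments at period start, so ×(1+i).)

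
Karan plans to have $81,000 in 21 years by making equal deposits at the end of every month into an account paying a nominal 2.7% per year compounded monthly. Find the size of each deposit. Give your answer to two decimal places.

i = 0.027/12 = 0.00225 per month; n = 21·12 = 252.
PMT = 81000 / ( [(1+0.00225)^252 − 1] / 0.00225 ) = 81000 / 338.598972 = 239.2210

$239.22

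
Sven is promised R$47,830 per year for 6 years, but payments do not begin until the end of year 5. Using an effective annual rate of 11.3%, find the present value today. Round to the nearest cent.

R$130,728.90

Value one period before first payment (t=4): 47830 × [1 − (1+0.113)^(−6)] / 0.113 = 47830 × 4.194226 = 200,609.8519
Discount back 4 years: 200,609.8519 × (1+0.113)^(−4) = 200,609.8519 × 0.651657 = 130,728.8979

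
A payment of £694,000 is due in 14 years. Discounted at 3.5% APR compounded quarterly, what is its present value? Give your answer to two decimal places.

i = 0.035/4 = 0.00875 per quarter; n = 14·4 = 56.
PV = FV·(1+i)^(−n) = 694,000 × 0.613933 = 426,069.8444

£426,069.84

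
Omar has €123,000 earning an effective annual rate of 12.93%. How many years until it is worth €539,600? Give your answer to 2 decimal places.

(1+i)^n = 539600/123000 = 4.38699, so n = ln 4.38699 / ln 1.1293 = 12.1601 years

12.16 years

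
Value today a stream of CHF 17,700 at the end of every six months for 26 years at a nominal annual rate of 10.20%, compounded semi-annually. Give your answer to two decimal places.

CHF 320,933.49

With 2 periods per year: i = 0.051, n = 52.
Annuity factor a(52|0.051) = 18.131836; PV = 17700 × 18.131836 = 320,933.4892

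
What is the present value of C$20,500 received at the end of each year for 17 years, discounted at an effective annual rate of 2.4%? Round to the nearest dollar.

PV = PMT · [1 − (1+i)^(−n)] / i = 20500 · 13.825368 = 283,420.0359

C$283,420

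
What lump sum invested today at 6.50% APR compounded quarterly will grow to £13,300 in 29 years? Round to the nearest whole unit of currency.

£2,050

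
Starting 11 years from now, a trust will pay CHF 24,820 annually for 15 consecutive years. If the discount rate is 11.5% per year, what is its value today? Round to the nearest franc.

CHF 58,472

Value one period before first payment (t=10): 24820 × [1 − (1+0.115)^(−15)] / 0.115 = 24820 × 6.996708 = 173,658.2886
Discount back 10 years: 173,658.2886 × (1+0.115)^(−10) = 173,658.2886 × 0.336706 = 58,471.8511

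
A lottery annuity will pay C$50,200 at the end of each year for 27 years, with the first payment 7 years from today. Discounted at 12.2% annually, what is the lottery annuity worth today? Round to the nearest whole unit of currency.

PV at t=6 (ordinary 27-year annuity): 50200 × a(27|0.122) = 50200 × 7.830425 = 393,087.3144
Discount back 6 years: 393,087.3144 × (1+0.122)^(−6) = 393,087.3144 × 0.501237 = 197,029.7867

C$197,030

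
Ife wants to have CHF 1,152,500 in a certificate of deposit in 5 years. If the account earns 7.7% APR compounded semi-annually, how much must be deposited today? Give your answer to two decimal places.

CHF 789,906.93

With 2 periods per year: i = 0.0385, n = 10.
PV = 1,152,500 / (1 + 0.0385)^10 = 1,152,500 / 1.459033 = 789,906.9325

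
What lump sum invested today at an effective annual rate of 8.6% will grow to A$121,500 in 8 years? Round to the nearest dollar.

PV = FV·(1+i)^(−n) = 121,500 × 0.516846 = 62,796.8235

A$62,797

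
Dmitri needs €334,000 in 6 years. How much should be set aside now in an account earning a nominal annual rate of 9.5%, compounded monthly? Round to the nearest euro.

i = 0.095/12 = 0.00791667 per month; n = 6·12 = 72.
Discount factor = (1+0.00791667)^(−72) = 0.566796; PV = 334,000 × 0.566796 = 189,309.9096

€189,310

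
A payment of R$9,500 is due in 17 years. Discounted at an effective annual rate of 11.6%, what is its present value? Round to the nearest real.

PV = 9,500 / (1 + 0.116)^17 = 9,500 / 6.460875 = 1,470.3892

R$1,470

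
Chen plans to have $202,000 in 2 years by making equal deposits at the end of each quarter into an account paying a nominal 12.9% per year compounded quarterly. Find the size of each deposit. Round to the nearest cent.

$22,535.46

With 4 periods per year: i = 0.03225, n = 8.
PMT = 202000 / ( [(1+0.03225)^8 − 1] / 0.03225 ) = 202000 / 8.963653 = 22,535.4551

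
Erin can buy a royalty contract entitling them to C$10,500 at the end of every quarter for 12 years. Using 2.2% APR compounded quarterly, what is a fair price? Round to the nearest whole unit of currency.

C$441,899

i = 0.022/4 = 0.0055 per quarter; n = 12·4 = 48.
PV = PMT · [1 − (1+i)^(−n)] / i = 10500 · 42.085590 = 441,898.6979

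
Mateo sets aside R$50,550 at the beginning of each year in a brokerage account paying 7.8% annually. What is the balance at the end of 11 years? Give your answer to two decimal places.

Accumulation factor s(11|0.078) × (1+i) = 17.753554; FV = 50550 × 17.753554 = 897,442.1686
(Beginning-of-period payments → annuity-due factor ×(1+i).)

R$897,442.17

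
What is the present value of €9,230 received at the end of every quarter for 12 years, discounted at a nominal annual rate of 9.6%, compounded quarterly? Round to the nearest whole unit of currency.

€261,388

With 4 periods per year: i = 0.024, n = 48.
PV = PMT · [1 − (1+i)^(−n)] / i = 9230 · 28.319446 = 261,388.4869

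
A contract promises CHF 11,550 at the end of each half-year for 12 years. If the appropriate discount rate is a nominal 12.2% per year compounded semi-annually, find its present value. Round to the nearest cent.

With 2 periods per year: i = 0.061, n = 24.
PV = 11550 × [1 − (1+0.061)^(−24)] / 0.061 = 11550 × 12.435213 = 143,626.7137

CHF 143,626.71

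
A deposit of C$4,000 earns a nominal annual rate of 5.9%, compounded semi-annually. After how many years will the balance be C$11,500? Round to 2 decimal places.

18.16 years

Periodic rate i = 0.059/2 = 0.0295.
(1+i)^n = 11500/4000 = 2.87500, so n = ln 2.87500 / ln 1.0295 = 36.3239 half-years
= 36.3239/2 years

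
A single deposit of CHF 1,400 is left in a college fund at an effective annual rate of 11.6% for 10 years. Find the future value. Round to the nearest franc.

1,400 × (1+0.116)^10 = 1,400 × 2.996691 = 4,195.3672

CHF 4,195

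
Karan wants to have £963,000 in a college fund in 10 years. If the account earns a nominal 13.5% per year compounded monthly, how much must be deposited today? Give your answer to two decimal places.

With 12 periods per year: i = 0.01125, n = 120.
Discount factor = (1+0.01125)^(−120) = 0.261202; PV = 963,000 × 0.261202 = 251,537.1481

£251,537.15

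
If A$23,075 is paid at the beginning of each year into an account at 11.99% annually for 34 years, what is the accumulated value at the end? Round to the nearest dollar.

Accumulation factor s(34|0.1199) × (1+i) = 429.649466; FV = 23075 × 429.649466 = 9,914,161.4267
(annuity-due: payments at period start, so ×(1+i).)

A$9,914,161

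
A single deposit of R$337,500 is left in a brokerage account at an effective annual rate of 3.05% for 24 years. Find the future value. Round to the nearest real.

FV = 337,500 × (1 + 0.0305)^24 = 694,105.8168

R$694,106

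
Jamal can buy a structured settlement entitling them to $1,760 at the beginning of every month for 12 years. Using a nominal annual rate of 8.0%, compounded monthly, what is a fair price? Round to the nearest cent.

$163,677.69

With 12 periods per year: i = 0.00666667, n = 144.
PV = 1760 × [1 − (1+0.00666667)^(−144)] / 0.00666667 × (1+i) = 1760 × 92.998685 = 163,677.6853
(Beginning-of-period payments → annuity-due factor ×(1+i).)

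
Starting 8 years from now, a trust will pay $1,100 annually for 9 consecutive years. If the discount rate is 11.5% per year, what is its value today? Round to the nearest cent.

Value one period before first payment (t=7): 1100 × [1 − (1+0.115)^(−9)] / 0.115 = 1100 × 5.431064 = 5,974.1708
Discount back 7 years: 5,974.1708 × (1+0.115)^(−7) = 5,974.1708 × 0.466741 = 2,788.3903

$2,788.39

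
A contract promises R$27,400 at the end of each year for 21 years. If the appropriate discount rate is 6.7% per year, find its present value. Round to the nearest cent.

Annuity factor a(21|0.067) = 11.101774; PV = 27400 × 11.101774 = 304,188.5992

R$304,188.60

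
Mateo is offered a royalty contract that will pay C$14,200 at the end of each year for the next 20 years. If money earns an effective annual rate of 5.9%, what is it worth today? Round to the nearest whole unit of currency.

PV = 14200 × [1 − (1+0.059)^(−20)] / 0.059 = 14200 × 11.563618 = 164,203.3808

C$164,203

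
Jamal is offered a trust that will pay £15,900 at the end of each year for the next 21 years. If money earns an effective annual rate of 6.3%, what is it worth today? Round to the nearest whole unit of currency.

PV = PMT · [1 − (1+i)^(−n)] / i = 15900 · 11.472933 = 182,419.6284

£182,420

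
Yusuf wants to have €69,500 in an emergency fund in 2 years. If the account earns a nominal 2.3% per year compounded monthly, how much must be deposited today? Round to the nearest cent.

Periodic rate i = 0.023/12 = 0.00191667; n = 2 × 12 = 24 periods.
PV = FV·(1+i)^(−n) = 69,500 × 0.955084 = 66,378.3388

€66,378.34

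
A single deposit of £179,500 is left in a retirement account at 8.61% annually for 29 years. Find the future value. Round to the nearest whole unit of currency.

£1,969,196

FV = PV·(1+i)^n = 179,500 × 10.970454 = 1,969,196.4768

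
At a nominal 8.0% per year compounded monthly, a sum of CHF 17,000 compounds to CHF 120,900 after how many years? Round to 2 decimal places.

Periodic rate i = 0.08/12 = 0.00666667.
(1+i)^n = 120900/17000 = 7.11176, so n = ln 7.11176 / ln 1.00667 = 295.2424 months
= 295.2424/12 years

24.60 years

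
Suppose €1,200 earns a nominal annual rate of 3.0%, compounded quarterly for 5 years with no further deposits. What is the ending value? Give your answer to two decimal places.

€1,393.42

With 4 periods per year: i = 0.0075, n = 20.
FV = PV·(1+i)^n = 1,200 × 1.161184 = 1,393.4210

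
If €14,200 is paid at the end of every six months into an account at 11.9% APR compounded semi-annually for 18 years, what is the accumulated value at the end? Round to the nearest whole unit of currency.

€1,672,984

With 2 periods per year: i = 0.0595, n = 36.
FV = PMT · [(1+i)^n − 1] / i = 14200 · 117.815771 = 1,672,983.9525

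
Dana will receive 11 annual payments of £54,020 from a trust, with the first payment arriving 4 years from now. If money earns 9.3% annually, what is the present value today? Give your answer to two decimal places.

Value one period before first payment (t=3): 54020 × [1 − (1+0.093)^(−11)] / 0.093 = 54020 × 6.709767 = 362,461.6152
PV₀ = 362,461.6152 / (1+0.093)^3 = 362,461.6152 / 1.305751 = 277,588.5418

£277,588.54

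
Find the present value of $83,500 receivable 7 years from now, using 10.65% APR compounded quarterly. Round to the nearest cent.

Periodic rate i = 0.1065/4 = 0.026625; n = 7 × 4 = 28 periods.
Discount factor = (1+0.026625)^(−28) = 0.479147; PV = 83,500 × 0.479147 = 40,008.7582

$40,008.76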